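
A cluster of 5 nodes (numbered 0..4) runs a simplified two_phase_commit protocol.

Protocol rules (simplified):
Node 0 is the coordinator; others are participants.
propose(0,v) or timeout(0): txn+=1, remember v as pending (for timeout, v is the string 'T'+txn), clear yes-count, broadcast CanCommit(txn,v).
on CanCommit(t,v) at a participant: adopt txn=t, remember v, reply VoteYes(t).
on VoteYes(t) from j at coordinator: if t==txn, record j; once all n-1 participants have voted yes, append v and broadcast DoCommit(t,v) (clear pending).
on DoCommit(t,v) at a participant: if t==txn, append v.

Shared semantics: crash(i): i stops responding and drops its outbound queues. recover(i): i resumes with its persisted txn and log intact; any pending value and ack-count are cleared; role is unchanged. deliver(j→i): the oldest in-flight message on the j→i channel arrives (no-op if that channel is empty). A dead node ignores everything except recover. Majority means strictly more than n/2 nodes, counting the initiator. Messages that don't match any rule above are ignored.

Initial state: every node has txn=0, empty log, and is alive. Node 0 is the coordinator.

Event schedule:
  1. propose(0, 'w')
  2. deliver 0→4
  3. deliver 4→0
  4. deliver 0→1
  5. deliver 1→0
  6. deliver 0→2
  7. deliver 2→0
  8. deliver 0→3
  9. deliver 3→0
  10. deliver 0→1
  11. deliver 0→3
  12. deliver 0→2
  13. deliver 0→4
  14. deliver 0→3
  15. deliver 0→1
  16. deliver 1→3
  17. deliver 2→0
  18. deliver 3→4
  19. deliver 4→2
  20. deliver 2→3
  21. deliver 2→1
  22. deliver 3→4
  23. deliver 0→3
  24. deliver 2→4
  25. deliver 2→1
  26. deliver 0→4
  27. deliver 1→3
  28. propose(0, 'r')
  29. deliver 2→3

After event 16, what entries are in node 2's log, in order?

w

step 1 propose(0,'w'): 0={coor,t=1,log=-}
step 2 deliver 0→4: 4={part,t=1,log=-}
step 3 deliver 4→0: —
step 4 deliver 0→1: 1={part,t=1,log=-}
step 5 deliver 1→0: —
step 6 deliver 0→2: 2={part,t=1,log=-}
step 7 deliver 2→0: —
step 8 deliver 0→3: 3={part,t=1,log=-}
step 9 deliver 3→0: 0={coor,t=1,log=w}
step 10 deliver 0→1: 1={part,t=1,log=w}
step 11 deliver 0→3: 3={part,t=1,log=w}
step 12 deliver 0→2: 2={part,t=1,log=w}
step 13 deliver 0→4: 4={part,t=1,log=w}
step 14 deliver 0→3: —
step 15 deliver 0→1: —
step 16 deliver 1→3: —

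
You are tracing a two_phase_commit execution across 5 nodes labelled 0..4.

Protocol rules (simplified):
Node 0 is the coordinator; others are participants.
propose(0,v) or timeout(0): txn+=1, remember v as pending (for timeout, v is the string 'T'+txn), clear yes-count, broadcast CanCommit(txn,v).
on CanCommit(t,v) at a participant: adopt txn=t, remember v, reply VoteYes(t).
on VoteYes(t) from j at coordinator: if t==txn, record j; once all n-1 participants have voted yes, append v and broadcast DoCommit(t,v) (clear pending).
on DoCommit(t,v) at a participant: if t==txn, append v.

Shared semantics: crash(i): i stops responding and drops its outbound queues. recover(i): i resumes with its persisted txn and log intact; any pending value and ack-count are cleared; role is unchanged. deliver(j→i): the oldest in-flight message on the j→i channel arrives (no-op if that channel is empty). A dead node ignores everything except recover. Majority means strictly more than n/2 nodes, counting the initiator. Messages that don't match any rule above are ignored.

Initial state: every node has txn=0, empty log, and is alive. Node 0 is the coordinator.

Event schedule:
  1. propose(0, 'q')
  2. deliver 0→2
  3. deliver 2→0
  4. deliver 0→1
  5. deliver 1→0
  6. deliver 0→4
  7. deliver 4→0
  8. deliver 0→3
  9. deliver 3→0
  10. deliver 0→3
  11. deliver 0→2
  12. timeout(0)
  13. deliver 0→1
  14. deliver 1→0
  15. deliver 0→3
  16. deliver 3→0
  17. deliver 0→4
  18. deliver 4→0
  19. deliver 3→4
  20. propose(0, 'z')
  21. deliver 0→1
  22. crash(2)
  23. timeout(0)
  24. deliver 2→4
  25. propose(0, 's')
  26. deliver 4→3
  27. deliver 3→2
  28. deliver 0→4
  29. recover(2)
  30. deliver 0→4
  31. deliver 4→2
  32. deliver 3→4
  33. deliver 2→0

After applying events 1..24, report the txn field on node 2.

after 1 — propose(0,'q'): n0:coor/t1/[-]
after 2 — deliver 0→2: n2:part/t1/[-]
after 3 — deliver 2→0: ·
after 4 — deliver 0→1: n1:part/t1/[-]
after 5 — deliver 1→0: ·
after 6 — deliver 0→4: n4:part/t1/[-]
after 7 — deliver 4→0: ·
after 8 — deliver 0→3: n3:part/t1/[-]
after 9 — deliver 3→0: n0:coor/t1/[q]
after 10 — deliver 0→3: n3:part/t1/[q]
after 11 — deliver 0→2: n2:part/t1/[q]
after 12 — timeout(0): n0:coor/t2/[q]
after 13 — deliver 0→1: n1:part/t1/[q]
after 14 — deliver 1→0: ·
after 15 — deliver 0→3: n3:part/t2/[q]
after 16 — deliver 3→0: ·
after 17 — deliver 0→4: n4:part/t1/[q]
after 18 — deliver 4→0: ·
after 19 — deliver 3→4: ·
after 20 — propose(0,'z'): n0:coor/t3/[q]
after 21 — deliver 0→1: n1:part/t2/[q]
after 22 — crash(2): n2:✗part/t1/[q]
after 23 — timeout(0): n0:coor/t4/[q]
after 24 — deliver 2→4: ·

1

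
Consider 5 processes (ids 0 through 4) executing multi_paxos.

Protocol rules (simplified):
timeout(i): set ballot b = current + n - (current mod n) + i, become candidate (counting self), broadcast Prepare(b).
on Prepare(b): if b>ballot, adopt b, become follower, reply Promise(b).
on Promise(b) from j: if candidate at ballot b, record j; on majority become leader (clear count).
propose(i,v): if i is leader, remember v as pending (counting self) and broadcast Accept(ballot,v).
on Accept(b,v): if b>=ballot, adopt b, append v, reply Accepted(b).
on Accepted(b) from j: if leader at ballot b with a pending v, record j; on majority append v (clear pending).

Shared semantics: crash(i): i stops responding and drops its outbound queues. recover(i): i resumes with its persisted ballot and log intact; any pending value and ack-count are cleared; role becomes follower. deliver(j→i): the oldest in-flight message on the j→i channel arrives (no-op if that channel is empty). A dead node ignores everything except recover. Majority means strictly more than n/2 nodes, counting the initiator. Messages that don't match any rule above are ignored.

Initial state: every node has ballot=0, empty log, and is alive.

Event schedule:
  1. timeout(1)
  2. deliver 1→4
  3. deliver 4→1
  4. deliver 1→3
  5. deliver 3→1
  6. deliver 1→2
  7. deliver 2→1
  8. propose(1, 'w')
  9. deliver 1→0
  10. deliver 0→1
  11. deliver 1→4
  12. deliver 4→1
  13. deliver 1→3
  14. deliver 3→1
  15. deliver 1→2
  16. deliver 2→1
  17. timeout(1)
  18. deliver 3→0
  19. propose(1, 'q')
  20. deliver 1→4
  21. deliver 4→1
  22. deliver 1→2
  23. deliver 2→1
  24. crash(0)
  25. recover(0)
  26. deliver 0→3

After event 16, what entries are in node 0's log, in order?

step 1 timeout(1): 1={cand,b=6,log=-}
step 2 deliver 1→4: 4={foll,b=6,log=-}
step 3 deliver 4→1: —
step 4 deliver 1→3: 3={foll,b=6,log=-}
step 5 deliver 3→1: 1={lead,b=6,log=-}
step 6 deliver 1→2: 2={foll,b=6,log=-}
step 7 deliver 2→1: —
step 8 propose(1,'w'): —
step 9 deliver 1→0: 0={foll,b=6,log=-}
step 10 deliver 0→1: —
step 11 deliver 1→4: 4={foll,b=6,log=w}
step 12 deliver 4→1: —
step 13 deliver 1→3: 3={foll,b=6,log=w}
step 14 deliver 3→1: 1={lead,b=6,log=w}
step 15 deliver 1→2: 2={foll,b=6,log=w}
step 16 deliver 2→1: —

empty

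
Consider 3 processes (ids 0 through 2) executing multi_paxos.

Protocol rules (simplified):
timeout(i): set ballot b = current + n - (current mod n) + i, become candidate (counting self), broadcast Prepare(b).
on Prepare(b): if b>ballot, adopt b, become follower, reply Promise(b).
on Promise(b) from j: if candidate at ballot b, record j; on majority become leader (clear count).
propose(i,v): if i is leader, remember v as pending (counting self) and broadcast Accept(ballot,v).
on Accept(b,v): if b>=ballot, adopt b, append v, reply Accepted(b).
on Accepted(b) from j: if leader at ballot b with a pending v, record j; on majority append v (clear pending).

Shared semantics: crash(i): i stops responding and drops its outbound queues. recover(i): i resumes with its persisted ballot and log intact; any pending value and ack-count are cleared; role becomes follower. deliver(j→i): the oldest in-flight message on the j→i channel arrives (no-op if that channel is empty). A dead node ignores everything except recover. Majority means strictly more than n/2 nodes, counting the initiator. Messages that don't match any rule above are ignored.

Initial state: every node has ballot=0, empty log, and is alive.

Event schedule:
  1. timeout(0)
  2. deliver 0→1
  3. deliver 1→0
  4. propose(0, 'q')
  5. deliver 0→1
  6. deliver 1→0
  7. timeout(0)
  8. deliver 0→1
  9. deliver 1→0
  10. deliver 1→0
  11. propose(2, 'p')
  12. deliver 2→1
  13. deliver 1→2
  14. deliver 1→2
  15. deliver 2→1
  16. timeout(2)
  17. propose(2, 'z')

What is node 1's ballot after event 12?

6

step 1 timeout(0): 0={cand,b=3,log=-}
step 2 deliver 0→1: 1={foll,b=3,log=-}
step 3 deliver 1→0: 0={lead,b=3,log=-}
step 4 propose(0,'q'): —
step 5 deliver 0→1: 1={foll,b=3,log=q}
step 6 deliver 1→0: 0={lead,b=3,log=q}
step 7 timeout(0): 0={cand,b=6,log=q}
step 8 deliver 0→1: 1={foll,b=6,log=q}
step 9 deliver 1→0: 0={lead,b=6,log=q}
step 10 deliver 1→0: —
step 11 propose(2,'p'): —
step 12 deliver 2→1: —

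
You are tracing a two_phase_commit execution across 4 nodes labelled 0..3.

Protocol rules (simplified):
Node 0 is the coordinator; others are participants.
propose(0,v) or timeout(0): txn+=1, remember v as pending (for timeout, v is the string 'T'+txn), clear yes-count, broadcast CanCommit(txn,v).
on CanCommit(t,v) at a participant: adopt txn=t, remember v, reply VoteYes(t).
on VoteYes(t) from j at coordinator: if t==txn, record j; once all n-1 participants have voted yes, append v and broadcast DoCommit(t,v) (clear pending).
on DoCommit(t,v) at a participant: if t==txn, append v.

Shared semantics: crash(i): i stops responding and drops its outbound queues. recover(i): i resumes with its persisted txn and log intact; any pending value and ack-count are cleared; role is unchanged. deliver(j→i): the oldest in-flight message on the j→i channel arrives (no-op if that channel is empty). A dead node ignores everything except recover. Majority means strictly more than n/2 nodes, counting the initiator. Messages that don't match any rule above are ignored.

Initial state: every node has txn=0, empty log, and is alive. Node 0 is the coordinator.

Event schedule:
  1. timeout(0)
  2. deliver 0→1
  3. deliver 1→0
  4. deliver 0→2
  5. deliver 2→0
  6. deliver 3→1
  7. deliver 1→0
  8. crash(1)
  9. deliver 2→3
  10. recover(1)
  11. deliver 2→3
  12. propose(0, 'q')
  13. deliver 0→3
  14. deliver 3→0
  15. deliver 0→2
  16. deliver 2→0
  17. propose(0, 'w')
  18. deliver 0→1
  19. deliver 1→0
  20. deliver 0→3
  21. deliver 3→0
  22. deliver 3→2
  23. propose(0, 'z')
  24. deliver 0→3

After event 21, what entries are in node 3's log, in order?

after 1 — timeout(0): n0:coor/t1/[-]
after 2 — deliver 0→1: n1:part/t1/[-]
after 3 — deliver 1→0: ·
after 4 — deliver 0→2: n2:part/t1/[-]
after 5 — deliver 2→0: ·
after 6 — deliver 3→1: ·
after 7 — deliver 1→0: ·
after 8 — crash(1): n1:✗part/t1/[-]
after 9 — deliver 2→3: ·
after 10 — recover(1): n1:part/t1/[-]
after 11 — deliver 2→3: ·
after 12 — propose(0,'q'): n0:coor/t2/[-]
after 13 — deliver 0→3: n3:part/t1/[-]
after 14 — deliver 3→0: ·
after 15 — deliver 0→2: n2:part/t2/[-]
after 16 — deliver 2→0: ·
after 17 — propose(0,'w'): n0:coor/t3/[-]
after 18 — deliver 0→1: n1:part/t2/[-]
after 19 — deliver 1→0: ·
after 20 — deliver 0→3: n3:part/t2/[-]
after 21 — deliver 3→0: ·

empty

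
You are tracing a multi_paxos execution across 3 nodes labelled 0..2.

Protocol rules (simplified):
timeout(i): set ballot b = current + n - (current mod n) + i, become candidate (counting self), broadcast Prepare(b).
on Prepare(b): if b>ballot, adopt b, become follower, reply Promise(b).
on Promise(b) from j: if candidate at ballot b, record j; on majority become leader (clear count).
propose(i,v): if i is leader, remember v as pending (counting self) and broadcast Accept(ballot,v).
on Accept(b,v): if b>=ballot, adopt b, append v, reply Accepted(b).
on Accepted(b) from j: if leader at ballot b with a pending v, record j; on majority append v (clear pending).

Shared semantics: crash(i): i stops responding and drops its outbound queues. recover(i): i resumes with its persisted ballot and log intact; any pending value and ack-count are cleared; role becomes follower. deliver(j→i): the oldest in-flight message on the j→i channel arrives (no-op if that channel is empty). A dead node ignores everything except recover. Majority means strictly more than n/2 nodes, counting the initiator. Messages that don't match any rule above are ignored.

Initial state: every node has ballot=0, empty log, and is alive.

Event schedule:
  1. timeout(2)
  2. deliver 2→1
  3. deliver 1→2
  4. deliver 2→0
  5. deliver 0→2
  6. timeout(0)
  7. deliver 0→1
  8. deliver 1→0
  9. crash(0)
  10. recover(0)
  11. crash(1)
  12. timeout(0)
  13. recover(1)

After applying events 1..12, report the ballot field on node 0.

step 1 timeout(2): 2={cand,b=5,log=-}
step 2 deliver 2→1: 1={foll,b=5,log=-}
step 3 deliver 1→2: 2={lead,b=5,log=-}
step 4 deliver 2→0: 0={foll,b=5,log=-}
step 5 deliver 0→2: —
step 6 timeout(0): 0={cand,b=6,log=-}
step 7 deliver 0→1: 1={foll,b=6,log=-}
step 8 deliver 1→0: 0={lead,b=6,log=-}
step 9 crash(0): 0={✗lead,b=6,log=-}
step 10 recover(0): 0={foll,b=6,log=-}
step 11 crash(1): 1={✗foll,b=6,log=-}
step 12 timeout(0): 0={cand,b=9,log=-}

9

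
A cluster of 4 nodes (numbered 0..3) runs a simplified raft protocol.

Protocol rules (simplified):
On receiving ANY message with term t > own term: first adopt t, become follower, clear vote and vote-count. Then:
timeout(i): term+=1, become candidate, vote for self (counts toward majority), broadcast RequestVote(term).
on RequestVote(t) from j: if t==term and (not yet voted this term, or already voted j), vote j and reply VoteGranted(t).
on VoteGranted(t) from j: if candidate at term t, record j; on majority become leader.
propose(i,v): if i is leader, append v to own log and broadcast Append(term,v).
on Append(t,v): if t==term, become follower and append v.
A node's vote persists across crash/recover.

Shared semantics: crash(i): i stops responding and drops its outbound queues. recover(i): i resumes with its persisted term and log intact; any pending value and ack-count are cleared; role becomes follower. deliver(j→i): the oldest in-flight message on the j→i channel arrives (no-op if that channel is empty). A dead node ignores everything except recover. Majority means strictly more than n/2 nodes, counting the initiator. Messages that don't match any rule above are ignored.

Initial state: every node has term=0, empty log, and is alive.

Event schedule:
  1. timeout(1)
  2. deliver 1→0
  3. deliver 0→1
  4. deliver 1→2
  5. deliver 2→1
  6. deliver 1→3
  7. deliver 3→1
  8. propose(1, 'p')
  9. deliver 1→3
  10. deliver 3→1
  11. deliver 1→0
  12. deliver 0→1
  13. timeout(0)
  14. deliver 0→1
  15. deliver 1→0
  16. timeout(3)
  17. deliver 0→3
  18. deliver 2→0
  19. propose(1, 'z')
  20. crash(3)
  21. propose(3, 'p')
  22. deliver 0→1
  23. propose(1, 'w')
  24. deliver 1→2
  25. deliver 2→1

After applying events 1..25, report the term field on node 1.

step 1 timeout(1): 1={cand,t=1,log=-}
step 2 deliver 1→0: 0={foll,t=1,log=-}
step 3 deliver 0→1: —
step 4 deliver 1→2: 2={foll,t=1,log=-}
step 5 deliver 2→1: 1={lead,t=1,log=-}
step 6 deliver 1→3: 3={foll,t=1,log=-}
step 7 deliver 3→1: —
step 8 propose(1,'p'): 1={lead,t=1,log=p}
step 9 deliver 1→3: 3={foll,t=1,log=p}
step 10 deliver 3→1: —
step 11 deliver 1→0: 0={foll,t=1,log=p}
step 12 deliver 0→1: —
step 13 timeout(0): 0={cand,t=2,log=p}
step 14 deliver 0→1: 1={foll,t=2,log=p}
step 15 deliver 1→0: —
step 16 timeout(3): 3={cand,t=2,log=p}
step 17 deliver 0→3: —
step 18 deliver 2→0: —
step 19 propose(1,'z'): —
step 20 crash(3): 3={✗cand,t=2,log=p}
step 21 propose(3,'p'): —
step 22 deliver 0→1: —
step 23 propose(1,'w'): —
step 24 deliver 1→2: 2={foll,t=1,log=p}
step 25 deliver 2→1: —

2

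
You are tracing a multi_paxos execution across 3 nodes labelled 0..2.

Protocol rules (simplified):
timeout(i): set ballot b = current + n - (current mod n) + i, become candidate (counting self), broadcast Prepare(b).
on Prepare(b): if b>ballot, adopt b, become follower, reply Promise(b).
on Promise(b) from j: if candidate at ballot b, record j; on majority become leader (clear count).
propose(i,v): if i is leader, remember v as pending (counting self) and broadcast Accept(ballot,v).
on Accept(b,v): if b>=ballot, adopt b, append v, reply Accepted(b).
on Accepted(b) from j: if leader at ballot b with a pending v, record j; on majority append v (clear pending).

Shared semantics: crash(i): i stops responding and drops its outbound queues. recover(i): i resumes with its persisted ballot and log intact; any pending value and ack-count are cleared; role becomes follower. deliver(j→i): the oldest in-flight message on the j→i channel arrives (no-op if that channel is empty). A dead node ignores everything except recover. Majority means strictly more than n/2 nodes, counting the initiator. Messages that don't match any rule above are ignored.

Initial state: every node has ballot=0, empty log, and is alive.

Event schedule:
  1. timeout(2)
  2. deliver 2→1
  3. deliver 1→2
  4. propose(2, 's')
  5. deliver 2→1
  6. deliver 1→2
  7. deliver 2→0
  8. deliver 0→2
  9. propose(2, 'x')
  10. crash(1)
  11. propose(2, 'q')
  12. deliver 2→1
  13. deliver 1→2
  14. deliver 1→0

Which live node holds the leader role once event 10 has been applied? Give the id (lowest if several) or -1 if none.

2

[1] timeout(2) → N2(cand b5 [-])
[2] deliver 2→1 → N1(foll b5 [-])
[3] deliver 1→2 → N2(lead b5 [-])
[4] propose(2,'s') → ∅
[5] deliver 2→1 → N1(foll b5 [s])
[6] deliver 1→2 → N2(lead b5 [s])
[7] deliver 2→0 → N0(foll b5 [-])
[8] deliver 0→2 → ∅
[9] propose(2,'x') → ∅
[10] crash(1) → N1(✗foll b5 [s])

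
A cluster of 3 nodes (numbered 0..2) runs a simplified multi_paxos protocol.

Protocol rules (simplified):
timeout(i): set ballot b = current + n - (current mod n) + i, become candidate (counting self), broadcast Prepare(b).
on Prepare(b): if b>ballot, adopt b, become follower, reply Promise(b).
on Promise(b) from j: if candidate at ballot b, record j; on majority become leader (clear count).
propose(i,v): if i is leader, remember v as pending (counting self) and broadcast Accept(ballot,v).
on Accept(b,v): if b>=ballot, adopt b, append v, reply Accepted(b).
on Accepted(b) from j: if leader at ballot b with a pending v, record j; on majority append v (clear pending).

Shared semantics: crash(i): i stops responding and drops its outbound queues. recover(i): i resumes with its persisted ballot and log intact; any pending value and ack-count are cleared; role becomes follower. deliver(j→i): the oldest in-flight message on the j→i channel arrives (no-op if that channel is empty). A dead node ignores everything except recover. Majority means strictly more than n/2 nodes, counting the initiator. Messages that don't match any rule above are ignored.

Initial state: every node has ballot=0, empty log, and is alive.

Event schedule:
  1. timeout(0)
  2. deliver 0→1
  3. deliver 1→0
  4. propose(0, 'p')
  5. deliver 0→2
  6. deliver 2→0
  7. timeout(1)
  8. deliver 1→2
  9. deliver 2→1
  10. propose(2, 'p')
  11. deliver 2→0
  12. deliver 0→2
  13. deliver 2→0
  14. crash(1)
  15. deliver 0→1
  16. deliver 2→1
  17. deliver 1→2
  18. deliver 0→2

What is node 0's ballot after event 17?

step 1 timeout(0): 0={cand,b=3,log=-}
step 2 deliver 0→1: 1={foll,b=3,log=-}
step 3 deliver 1→0: 0={lead,b=3,log=-}
step 4 propose(0,'p'): —
step 5 deliver 0→2: 2={foll,b=3,log=-}
step 6 deliver 2→0: —
step 7 timeout(1): 1={cand,b=7,log=-}
step 8 deliver 1→2: 2={foll,b=7,log=-}
step 9 deliver 2→1: 1={lead,b=7,log=-}
step 10 propose(2,'p'): —
step 11 deliver 2→0: —
step 12 deliver 0→2: —
step 13 deliver 2→0: —
step 14 crash(1): 1={✗lead,b=7,log=-}
step 15 deliver 0→1: —
step 16 deliver 2→1: —
step 17 deliver 1→2: —

3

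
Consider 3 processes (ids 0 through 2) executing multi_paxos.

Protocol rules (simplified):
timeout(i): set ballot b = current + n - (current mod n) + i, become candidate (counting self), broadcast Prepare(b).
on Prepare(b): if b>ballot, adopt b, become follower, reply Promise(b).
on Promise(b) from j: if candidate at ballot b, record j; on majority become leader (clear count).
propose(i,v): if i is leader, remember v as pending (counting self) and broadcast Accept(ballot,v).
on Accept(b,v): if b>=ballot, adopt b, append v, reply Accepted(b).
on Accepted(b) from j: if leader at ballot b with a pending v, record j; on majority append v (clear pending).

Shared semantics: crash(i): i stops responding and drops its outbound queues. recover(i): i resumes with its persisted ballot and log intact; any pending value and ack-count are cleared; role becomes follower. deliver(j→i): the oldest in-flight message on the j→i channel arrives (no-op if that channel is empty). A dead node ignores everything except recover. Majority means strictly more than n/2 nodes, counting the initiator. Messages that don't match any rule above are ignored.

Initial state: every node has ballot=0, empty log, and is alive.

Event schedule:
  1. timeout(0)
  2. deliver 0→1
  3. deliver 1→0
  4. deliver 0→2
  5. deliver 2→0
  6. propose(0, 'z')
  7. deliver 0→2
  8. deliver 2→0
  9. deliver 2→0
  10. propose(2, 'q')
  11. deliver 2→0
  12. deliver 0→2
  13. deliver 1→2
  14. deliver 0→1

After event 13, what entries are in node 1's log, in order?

empty

after 1 — timeout(0): n0:cand/b3/[-]
after 2 — deliver 0→1: n1:foll/b3/[-]
after 3 — deliver 1→0: n0:lead/b3/[-]
after 4 — deliver 0→2: n2:foll/b3/[-]
after 5 — deliver 2→0: ·
after 6 — propose(0,'z'): ·
after 7 — deliver 0→2: n2:foll/b3/[z]
after 8 — deliver 2→0: n0:lead/b3/[z]
after 9 — deliver 2→0: ·
after 10 — propose(2,'q'): ·
after 11 — deliver 2→0: ·
after 12 — deliver 0→2: ·
after 13 — deliver 1→2: ·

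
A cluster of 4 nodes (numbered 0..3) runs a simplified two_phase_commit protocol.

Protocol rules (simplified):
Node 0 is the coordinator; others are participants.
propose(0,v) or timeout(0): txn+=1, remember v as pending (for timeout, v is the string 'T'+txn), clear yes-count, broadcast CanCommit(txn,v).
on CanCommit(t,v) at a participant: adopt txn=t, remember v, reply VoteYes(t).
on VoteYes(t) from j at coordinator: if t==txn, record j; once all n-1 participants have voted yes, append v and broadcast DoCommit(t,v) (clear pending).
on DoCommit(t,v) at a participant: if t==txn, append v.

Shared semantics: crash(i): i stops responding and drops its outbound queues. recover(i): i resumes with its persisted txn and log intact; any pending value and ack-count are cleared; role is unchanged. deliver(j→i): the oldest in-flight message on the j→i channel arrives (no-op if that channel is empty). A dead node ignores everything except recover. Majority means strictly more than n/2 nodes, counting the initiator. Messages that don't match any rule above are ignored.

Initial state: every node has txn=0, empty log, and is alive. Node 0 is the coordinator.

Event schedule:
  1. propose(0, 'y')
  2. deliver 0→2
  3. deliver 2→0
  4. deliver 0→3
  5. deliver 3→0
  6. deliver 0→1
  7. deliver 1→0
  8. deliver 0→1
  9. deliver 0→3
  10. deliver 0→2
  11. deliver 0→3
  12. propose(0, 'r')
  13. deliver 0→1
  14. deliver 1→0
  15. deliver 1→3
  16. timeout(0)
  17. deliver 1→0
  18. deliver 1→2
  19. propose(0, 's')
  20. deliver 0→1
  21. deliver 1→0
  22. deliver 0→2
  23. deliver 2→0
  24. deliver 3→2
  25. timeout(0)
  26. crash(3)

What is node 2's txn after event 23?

e1 propose(0,'y'): 0[coor,t=1,-]
e2 deliver 0→2: 2[part,t=1,-]
e3 deliver 2→0: ·
e4 deliver 0→3: 3[part,t=1,-]
e5 deliver 3→0: ·
e6 deliver 0→1: 1[part,t=1,-]
e7 deliver 1→0: 0[coor,t=1,y]
e8 deliver 0→1: 1[part,t=1,y]
e9 deliver 0→3: 3[part,t=1,y]
e10 deliver 0→2: 2[part,t=1,y]
e11 deliver 0→3: ·
e12 propose(0,'r'): 0[coor,t=2,y]
e13 deliver 0→1: 1[part,t=2,y]
e14 deliver 1→0: ·
e15 deliver 1→3: ·
e16 timeout(0): 0[coor,t=3,y]
e17 deliver 1→0: ·
e18 deliver 1→2: ·
e19 propose(0,'s'): 0[coor,t=4,y]
e20 deliver 0→1: 1[part,t=3,y]
e21 deliver 1→0: ·
e22 deliver 0→2: 2[part,t=2,y]
e23 deliver 2→0: ·

2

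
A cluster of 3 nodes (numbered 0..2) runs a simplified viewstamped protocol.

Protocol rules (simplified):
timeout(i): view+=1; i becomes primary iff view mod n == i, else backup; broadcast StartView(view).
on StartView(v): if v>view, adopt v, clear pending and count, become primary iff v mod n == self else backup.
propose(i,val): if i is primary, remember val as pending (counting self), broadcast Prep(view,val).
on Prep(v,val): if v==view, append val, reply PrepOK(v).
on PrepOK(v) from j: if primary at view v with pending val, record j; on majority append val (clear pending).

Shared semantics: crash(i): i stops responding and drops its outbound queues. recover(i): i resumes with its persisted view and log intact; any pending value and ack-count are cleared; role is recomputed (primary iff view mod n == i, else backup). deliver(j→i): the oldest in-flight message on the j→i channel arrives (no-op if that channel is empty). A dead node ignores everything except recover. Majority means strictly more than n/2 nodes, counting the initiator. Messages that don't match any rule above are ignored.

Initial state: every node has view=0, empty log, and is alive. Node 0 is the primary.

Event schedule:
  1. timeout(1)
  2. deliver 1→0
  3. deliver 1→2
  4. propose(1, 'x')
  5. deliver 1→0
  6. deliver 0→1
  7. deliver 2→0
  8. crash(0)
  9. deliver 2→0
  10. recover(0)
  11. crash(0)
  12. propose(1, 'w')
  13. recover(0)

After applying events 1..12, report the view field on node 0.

[1] timeout(1) → N1(prim v1 [-])
[2] deliver 1→0 → N0(back v1 [-])
[3] deliver 1→2 → N2(back v1 [-])
[4] propose(1,'x') → ∅
[5] deliver 1→0 → N0(back v1 [x])
[6] deliver 0→1 → N1(prim v1 [x])
[7] deliver 2→0 → ∅
[8] crash(0) → N0(✗back v1 [x])
[9] deliver 2→0 → ∅
[10] recover(0) → N0(back v1 [x])
[11] crash(0) → N0(✗back v1 [x])
[12] propose(1,'w') → ∅

1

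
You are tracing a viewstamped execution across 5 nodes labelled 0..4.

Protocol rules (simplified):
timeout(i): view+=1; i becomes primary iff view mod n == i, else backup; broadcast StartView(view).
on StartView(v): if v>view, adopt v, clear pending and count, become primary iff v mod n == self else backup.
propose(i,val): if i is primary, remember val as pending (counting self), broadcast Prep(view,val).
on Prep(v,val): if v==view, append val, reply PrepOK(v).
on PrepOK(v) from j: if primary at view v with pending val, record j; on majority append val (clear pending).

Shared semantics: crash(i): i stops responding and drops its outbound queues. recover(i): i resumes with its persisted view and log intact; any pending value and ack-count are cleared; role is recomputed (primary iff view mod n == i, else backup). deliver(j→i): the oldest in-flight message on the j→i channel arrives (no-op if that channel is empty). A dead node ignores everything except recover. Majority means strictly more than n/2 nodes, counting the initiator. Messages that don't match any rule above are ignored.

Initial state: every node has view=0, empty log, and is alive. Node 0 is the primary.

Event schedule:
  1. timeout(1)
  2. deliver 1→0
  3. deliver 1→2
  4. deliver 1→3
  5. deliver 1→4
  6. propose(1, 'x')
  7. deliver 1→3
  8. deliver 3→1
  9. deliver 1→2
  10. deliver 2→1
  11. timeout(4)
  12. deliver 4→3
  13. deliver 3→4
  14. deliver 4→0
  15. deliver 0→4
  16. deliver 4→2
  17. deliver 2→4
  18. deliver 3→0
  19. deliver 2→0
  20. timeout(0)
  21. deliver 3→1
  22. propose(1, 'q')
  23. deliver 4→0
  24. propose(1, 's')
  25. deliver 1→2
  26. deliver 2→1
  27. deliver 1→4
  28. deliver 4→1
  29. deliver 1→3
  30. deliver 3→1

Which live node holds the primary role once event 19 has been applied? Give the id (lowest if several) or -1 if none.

step 1 timeout(1): 1={prim,v=1,log=-}
step 2 deliver 1→0: 0={back,v=1,log=-}
step 3 deliver 1→2: 2={back,v=1,log=-}
step 4 deliver 1→3: 3={back,v=1,log=-}
step 5 deliver 1→4: 4={back,v=1,log=-}
step 6 propose(1,'x'): —
step 7 deliver 1→3: 3={back,v=1,log=x}
step 8 deliver 3→1: —
step 9 deliver 1→2: 2={back,v=1,log=x}
step 10 deliver 2→1: 1={prim,v=1,log=x}
step 11 timeout(4): 4={back,v=2,log=-}
step 12 deliver 4→3: 3={back,v=2,log=x}
step 13 deliver 3→4: —
step 14 deliver 4→0: 0={back,v=2,log=-}
step 15 deliver 0→4: —
step 16 deliver 4→2: 2={prim,v=2,log=x}
step 17 deliver 2→4: —
step 18 deliver 3→0: —
step 19 deliver 2→0: —

1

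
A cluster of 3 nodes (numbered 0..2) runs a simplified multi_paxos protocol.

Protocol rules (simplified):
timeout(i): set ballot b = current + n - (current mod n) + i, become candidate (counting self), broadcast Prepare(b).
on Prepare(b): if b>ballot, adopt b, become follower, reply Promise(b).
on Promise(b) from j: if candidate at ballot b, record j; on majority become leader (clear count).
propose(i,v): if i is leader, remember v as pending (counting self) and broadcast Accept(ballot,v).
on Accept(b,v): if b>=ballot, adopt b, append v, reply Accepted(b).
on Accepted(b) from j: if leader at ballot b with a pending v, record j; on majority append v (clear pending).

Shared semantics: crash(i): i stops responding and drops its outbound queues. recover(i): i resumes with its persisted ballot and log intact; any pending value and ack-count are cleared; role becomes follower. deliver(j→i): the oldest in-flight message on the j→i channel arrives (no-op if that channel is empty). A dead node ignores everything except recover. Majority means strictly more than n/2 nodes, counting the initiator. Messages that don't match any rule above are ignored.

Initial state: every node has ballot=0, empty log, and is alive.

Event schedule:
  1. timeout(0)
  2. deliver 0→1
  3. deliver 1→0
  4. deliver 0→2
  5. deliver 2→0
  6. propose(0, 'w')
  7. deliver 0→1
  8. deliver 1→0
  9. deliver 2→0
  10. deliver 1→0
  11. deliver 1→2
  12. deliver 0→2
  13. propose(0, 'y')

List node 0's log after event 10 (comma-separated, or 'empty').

after 1 — timeout(0): n0:cand/b3/[-]
after 2 — deliver 0→1: n1:foll/b3/[-]
after 3 — deliver 1→0: n0:lead/b3/[-]
after 4 — deliver 0→2: n2:foll/b3/[-]
after 5 — deliver 2→0: ·
after 6 — propose(0,'w'): ·
after 7 — deliver 0→1: n1:foll/b3/[w]
after 8 — deliver 1→0: n0:lead/b3/[w]
after 9 — deliver 2→0: ·
after 10 — deliver 1→0: ·

w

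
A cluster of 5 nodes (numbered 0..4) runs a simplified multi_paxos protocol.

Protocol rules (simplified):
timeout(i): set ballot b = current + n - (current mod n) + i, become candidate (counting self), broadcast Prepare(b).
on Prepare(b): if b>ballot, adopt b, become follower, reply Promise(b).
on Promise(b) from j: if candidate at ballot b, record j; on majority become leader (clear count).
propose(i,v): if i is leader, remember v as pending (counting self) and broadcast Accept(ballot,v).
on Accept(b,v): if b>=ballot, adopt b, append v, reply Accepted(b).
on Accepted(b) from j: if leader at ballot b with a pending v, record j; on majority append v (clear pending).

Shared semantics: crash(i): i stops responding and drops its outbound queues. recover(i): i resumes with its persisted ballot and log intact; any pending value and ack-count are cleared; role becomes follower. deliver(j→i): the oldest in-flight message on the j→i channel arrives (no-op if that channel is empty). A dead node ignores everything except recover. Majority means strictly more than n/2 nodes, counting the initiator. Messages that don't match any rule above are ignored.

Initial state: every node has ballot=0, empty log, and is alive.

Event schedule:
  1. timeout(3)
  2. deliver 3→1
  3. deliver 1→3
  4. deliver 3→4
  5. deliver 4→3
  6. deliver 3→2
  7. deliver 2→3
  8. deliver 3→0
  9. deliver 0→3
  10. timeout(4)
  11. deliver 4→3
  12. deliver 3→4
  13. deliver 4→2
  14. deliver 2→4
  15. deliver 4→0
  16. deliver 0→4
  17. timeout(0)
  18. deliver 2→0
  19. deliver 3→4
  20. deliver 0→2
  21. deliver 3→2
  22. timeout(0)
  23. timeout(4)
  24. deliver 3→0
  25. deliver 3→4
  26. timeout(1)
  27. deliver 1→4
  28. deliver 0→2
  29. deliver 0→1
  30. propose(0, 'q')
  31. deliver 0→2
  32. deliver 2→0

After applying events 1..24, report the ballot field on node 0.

[1] timeout(3) → N3(cand b8 [-])
[2] deliver 3→1 → N1(foll b8 [-])
[3] deliver 1→3 → ∅
[4] deliver 3→4 → N4(foll b8 [-])
[5] deliver 4→3 → N3(lead b8 [-])
[6] deliver 3→2 → N2(foll b8 [-])
[7] deliver 2→3 → ∅
[8] deliver 3→0 → N0(foll b8 [-])
[9] deliver 0→3 → ∅
[10] timeout(4) → N4(cand b14 [-])
[11] deliver 4→3 → N3(foll b14 [-])
[12] deliver 3→4 → ∅
[13] deliver 4→2 → N2(foll b14 [-])
[14] deliver 2→4 → N4(lead b14 [-])
[15] deliver 4→0 → N0(foll b14 [-])
[16] deliver 0→4 → ∅
[17] timeout(0) → N0(cand b15 [-])
[18] deliver 2→0 → ∅
[19] deliver 3→4 → ∅
[20] deliver 0→2 → N2(foll b15 [-])
[21] deliver 3→2 → ∅
[22] timeout(0) → N0(cand b20 [-])
[23] timeout(4) → N4(cand b19 [-])
[24] deliver 3→0 → ∅

20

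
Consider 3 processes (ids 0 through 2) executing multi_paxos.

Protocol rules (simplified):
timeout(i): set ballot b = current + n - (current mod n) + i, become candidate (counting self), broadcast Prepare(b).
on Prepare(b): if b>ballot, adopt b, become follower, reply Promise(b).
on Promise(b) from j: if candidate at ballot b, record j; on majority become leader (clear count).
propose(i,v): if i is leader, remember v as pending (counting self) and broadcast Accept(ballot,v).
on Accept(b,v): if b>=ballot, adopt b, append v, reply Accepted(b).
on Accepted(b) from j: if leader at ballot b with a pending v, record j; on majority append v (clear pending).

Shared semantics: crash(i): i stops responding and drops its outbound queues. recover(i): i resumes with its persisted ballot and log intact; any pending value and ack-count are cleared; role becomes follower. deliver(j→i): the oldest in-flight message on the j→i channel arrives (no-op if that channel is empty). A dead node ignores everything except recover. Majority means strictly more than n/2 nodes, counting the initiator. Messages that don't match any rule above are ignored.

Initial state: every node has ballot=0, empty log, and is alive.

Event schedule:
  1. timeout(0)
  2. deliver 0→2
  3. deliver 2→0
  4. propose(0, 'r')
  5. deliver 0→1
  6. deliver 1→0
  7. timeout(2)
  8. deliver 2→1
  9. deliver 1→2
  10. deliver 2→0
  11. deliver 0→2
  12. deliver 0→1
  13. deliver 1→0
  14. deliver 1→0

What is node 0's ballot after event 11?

8

step 1 timeout(0): 0={cand,b=3,log=-}
step 2 deliver 0→2: 2={foll,b=3,log=-}
step 3 deliver 2→0: 0={lead,b=3,log=-}
step 4 propose(0,'r'): —
step 5 deliver 0→1: 1={foll,b=3,log=-}
step 6 deliver 1→0: —
step 7 timeout(2): 2={cand,b=8,log=-}
step 8 deliver 2→1: 1={foll,b=8,log=-}
step 9 deliver 1→2: 2={lead,b=8,log=-}
step 10 deliver 2→0: 0={foll,b=8,log=-}
step 11 deliver 0→2: —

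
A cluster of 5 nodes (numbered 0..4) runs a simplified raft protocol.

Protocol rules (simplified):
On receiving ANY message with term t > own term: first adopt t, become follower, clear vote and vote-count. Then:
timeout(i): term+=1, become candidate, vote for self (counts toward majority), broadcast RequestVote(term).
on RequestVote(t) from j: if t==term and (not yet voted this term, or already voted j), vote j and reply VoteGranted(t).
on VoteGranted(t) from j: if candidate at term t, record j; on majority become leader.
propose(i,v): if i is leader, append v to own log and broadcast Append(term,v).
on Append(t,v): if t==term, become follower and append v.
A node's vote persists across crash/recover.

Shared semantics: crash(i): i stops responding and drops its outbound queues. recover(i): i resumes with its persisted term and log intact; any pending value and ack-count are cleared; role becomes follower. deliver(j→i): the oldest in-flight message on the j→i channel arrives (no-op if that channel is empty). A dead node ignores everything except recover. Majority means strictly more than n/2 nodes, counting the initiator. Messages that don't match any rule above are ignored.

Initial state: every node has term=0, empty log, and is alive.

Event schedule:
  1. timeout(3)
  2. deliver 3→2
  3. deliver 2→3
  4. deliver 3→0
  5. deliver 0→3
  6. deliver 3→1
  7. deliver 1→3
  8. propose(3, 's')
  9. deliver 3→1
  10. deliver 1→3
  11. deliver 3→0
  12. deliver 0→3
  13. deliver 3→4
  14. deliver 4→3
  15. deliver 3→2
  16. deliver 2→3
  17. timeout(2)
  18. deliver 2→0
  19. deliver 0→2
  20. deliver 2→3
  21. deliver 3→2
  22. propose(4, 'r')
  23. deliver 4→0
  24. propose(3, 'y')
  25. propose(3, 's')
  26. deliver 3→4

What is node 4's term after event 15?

1. timeout(3):  <3:cand t1 ->
2. deliver 3→2:  <2:foll t1 ->
3. deliver 2→3:  nop
4. deliver 3→0:  <0:foll t1 ->
5. deliver 0→3:  <3:lead t1 ->
6. deliver 3→1:  <1:foll t1 ->
7. deliver 1→3:  nop
8. propose(3,'s'):  <3:lead t1 s>
9. deliver 3→1:  <1:foll t1 s>
10. deliver 1→3:  nop
11. deliver 3→0:  <0:foll t1 s>
12. deliver 0→3:  nop
13. deliver 3→4:  <4:foll t1 ->
14. deliver 4→3:  nop
15. deliver 3→2:  <2:foll t1 s>

1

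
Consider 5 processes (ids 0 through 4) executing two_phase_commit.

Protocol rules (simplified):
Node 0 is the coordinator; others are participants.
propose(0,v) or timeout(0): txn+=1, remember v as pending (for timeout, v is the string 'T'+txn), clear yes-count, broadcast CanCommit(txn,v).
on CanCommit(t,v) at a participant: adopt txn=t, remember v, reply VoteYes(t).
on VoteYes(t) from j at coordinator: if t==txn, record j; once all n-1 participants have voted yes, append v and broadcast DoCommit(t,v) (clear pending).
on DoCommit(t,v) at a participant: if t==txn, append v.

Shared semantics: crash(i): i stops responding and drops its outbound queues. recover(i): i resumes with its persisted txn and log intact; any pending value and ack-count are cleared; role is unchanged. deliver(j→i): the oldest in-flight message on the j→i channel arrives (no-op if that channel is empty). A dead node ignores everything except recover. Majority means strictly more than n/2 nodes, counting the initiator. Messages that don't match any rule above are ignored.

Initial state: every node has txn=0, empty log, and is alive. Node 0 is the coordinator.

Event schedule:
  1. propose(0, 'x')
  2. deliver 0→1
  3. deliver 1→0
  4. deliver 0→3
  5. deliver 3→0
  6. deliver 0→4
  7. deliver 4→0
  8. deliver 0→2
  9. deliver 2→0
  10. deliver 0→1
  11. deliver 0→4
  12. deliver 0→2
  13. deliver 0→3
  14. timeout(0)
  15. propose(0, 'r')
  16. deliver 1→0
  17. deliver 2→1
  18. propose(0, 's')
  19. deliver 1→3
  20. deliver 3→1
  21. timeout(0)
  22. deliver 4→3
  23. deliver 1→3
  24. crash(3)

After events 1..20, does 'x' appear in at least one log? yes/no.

after 1 — propose(0,'x'): n0:coor/t1/[-]
after 2 — deliver 0→1: n1:part/t1/[-]
after 3 — deliver 1→0: ·
after 4 — deliver 0→3: n3:part/t1/[-]
after 5 — deliver 3→0: ·
after 6 — deliver 0→4: n4:part/t1/[-]
after 7 — deliver 4→0: ·
after 8 — deliver 0→2: n2:part/t1/[-]
after 9 — deliver 2→0: n0:coor/t1/[x]
after 10 — deliver 0→1: n1:part/t1/[x]
after 11 — deliver 0→4: n4:part/t1/[x]
after 12 — deliver 0→2: n2:part/t1/[x]
after 13 — deliver 0→3: n3:part/t1/[x]
after 14 — timeout(0): n0:coor/t2/[x]
after 15 — propose(0,'r'): n0:coor/t3/[x]
after 16 — deliver 1→0: ·
after 17 — deliver 2→1: ·
after 18 — propose(0,'s'): n0:coor/t4/[x]
after 19 — deliver 1→3: ·
after 20 — deliver 3→1: ·

yes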